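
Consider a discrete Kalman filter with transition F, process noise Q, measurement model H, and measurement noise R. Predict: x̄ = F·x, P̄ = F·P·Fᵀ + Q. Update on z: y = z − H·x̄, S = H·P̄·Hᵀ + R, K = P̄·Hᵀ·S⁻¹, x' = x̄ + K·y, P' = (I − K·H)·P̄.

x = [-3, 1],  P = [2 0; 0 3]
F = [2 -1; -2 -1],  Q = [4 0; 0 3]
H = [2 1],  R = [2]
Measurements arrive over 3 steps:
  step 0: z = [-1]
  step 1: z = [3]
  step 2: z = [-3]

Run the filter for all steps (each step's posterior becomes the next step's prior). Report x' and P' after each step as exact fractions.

step 0: x' = [-24/7, 39/7], P' = [215/56 -95/14; -95/14 96/7]
step 1: x' = [2217/3377, 4953/3377], P' = [5803/3377 -8280/3377; -8280/3377 16606/3377]
step 2: x' = [-38229/342943, -952959/342943], P' = [590766/342943 -848960/342943; -848960/342943 1705154/342943]

step 0: x̄ = F·x = [-7, 5]
step 0: P̄ = F·P·Fᵀ + Q = [15 -5; -5 14]
step 0: y = z − H·x̄ = [8]
step 0: S = H·P̄·Hᵀ + R = [56]
step 0: K = P̄·Hᵀ·S⁻¹ = [25/56; 1/14]
step 0: x' = x̄ + K·y = [-24/7, 39/7]
step 0: P' = (I − K·H)·P̄ = [215/56 -95/14; -95/14 96/7]
step 1: x̄ = F·x = [-87/7, 9/7]
step 1: P̄ = F·P·Fᵀ + Q = [843/14 -23/14; -23/14 69/14]
step 1: y = z − H·x̄ = [186/7]
step 1: S = H·P̄·Hᵀ + R = [3377/14]
step 1: K = P̄·Hᵀ·S⁻¹ = [1663/3377; 23/3377]
step 1: x' = x̄ + K·y = [2217/3377, 4953/3377]
step 1: P' = (I − K·H)·P̄ = [5803/3377 -8280/3377; -8280/3377 16606/3377]
step 2: x̄ = F·x = [-519/3377, -9387/3377]
step 2: P̄ = F·P·Fᵀ + Q = [86446/3377 -6606/3377; -6606/3377 16829/3377]
step 2: y = z − H·x̄ = [294/3377]
step 2: S = H·P̄·Hᵀ + R = [342943/3377]
step 2: K = P̄·Hᵀ·S⁻¹ = [166286/342943; 3617/342943]
step 2: x' = x̄ + K·y = [-38229/342943, -952959/342943]
step 2: P' = (I − K·H)·P̄ = [590766/342943 -848960/342943; -848960/342943 1705154/342943]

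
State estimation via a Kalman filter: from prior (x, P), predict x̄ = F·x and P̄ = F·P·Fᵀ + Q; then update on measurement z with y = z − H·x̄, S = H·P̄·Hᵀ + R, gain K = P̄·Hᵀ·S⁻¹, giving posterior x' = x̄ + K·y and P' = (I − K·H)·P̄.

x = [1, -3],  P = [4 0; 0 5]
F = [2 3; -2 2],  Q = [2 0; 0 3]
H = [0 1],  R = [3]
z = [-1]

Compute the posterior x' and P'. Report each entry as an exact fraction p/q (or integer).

x̄ = F·x = [-7, -8]
P̄ = F·P·Fᵀ + Q = [63 14; 14 39]
y = z − H·x̄ = [7]
S = H·P̄·Hᵀ + R = [42]
K = P̄·Hᵀ·S⁻¹ = [1/3; 13/14]
x' = x̄ + K·y = [-14/3, -3/2]
P' = (I − K·H)·P̄ = [175/3 1; 1 39/14]

x' = [-14/3, -3/2]
P' = [175/3 1; 1 39/14]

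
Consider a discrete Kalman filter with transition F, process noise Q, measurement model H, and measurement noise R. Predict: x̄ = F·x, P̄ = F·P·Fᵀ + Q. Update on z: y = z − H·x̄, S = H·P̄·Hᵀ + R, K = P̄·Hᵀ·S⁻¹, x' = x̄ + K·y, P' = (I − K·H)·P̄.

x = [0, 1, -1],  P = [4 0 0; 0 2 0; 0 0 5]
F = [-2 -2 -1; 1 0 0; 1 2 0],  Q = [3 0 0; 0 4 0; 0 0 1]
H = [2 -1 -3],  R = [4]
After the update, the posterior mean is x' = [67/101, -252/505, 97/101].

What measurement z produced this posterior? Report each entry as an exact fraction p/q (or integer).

x̄ = F·x = [-1, 0, 2]
P̄ = F·P·Fᵀ + Q = [32 -8 -16; -8 8 4; -16 4 13]
S = H·P̄·Hᵀ + R = [505]
K = P̄·Hᵀ·S⁻¹ = [24/101; -36/505; -15/101]
x' − x̄ = [168/101, -252/505, -105/101] = K·y
y = (KᵀK)⁻¹·Kᵀ·(x' − x̄) = [7]
z = y + H·x̄ = [7] + [-8] = [-1]

z = [-1]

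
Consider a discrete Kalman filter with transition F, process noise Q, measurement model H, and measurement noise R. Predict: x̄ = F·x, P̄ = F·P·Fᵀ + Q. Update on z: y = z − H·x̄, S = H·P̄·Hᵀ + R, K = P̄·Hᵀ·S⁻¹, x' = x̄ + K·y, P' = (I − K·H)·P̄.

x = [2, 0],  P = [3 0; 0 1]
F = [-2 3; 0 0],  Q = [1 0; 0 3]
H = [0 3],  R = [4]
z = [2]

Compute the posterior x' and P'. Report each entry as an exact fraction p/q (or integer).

x' = [-4, 18/31]
P' = [22 0; 0 12/31]

x̄ = F·x = [-4, 0]
P̄ = F·P·Fᵀ + Q = [22 0; 0 3]
y = z − H·x̄ = [2]
S = H·P̄·Hᵀ + R = [31]
K = P̄·Hᵀ·S⁻¹ = [0; 9/31]
x' = x̄ + K·y = [-4, 18/31]
P' = (I − K·H)·P̄ = [22 0; 0 12/31]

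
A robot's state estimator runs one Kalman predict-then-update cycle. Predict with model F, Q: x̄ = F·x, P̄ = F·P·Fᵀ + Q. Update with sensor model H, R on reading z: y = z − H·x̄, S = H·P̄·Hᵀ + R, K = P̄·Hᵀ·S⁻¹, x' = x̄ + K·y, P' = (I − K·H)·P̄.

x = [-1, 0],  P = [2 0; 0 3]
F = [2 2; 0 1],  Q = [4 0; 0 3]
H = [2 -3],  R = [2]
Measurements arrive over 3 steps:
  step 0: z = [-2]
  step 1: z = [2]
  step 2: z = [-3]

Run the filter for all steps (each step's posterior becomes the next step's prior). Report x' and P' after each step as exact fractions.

step 0: x̄ = F·x = [-2, 0]
step 0: P̄ = F·P·Fᵀ + Q = [24 6; 6 6]
step 0: y = z − H·x̄ = [2]
step 0: S = H·P̄·Hᵀ + R = [80]
step 0: K = P̄·Hᵀ·S⁻¹ = [3/8; -3/40]
step 0: x' = x̄ + K·y = [-5/4, -3/20]
step 0: P' = (I − K·H)·P̄ = [51/4 33/4; 33/4 111/20]
step 1: x̄ = F·x = [-14/5, -3/20]
step 1: P̄ = F·P·Fᵀ + Q = [716/5 138/5; 138/5 171/20]
step 1: y = z − H·x̄ = [143/20]
step 1: S = H·P̄·Hᵀ + R = [6411/20]
step 1: K = P̄·Hᵀ·S⁻¹ = [4072/6411; 197/2137]
step 1: x' = x̄ + K·y = [11164/6411, 1088/2137]
step 1: P' = (I − K·H)·P̄ = [88996/6411 18872/2137; 18872/2137 12450/2137]
step 2: x̄ = F·x = [28856/6411, 1088/2137]
step 2: P̄ = F·P·Fᵀ + Q = [983956/6411 62644/2137; 62644/2137 18861/2137]
step 2: y = z − H·x̄ = [-67153/6411]
step 2: S = H·P̄·Hᵀ + R = [2202709/6411]
step 2: K = P̄·Hᵀ·S⁻¹ = [1404116/2202709; 206115/2202709]
step 2: x' = x̄ + K·y = [-4793204/2202709, -1037529/2202709]
step 2: P' = (I − K·H)·P̄ = [30545468/2202709 19427568/2202709; 19427568/2202709 12814302/2202709]

step 0: x' = [-5/4, -3/20], P' = [51/4 33/4; 33/4 111/20]
step 1: x' = [11164/6411, 1088/2137], P' = [88996/6411 18872/2137; 18872/2137 12450/2137]
step 2: x' = [-4793204/2202709, -1037529/2202709], P' = [30545468/2202709 19427568/2202709; 19427568/2202709 12814302/2202709]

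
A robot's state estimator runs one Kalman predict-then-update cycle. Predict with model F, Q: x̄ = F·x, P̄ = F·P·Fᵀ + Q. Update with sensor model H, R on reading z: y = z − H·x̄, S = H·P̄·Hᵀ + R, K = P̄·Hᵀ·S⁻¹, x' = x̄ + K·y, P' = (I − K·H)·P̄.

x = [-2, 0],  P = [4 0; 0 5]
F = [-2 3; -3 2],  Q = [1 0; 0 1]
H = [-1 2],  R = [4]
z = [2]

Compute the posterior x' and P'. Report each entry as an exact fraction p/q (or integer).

x̄ = F·x = [4, 6]
P̄ = F·P·Fᵀ + Q = [62 54; 54 57]
y = z − H·x̄ = [-6]
S = H·P̄·Hᵀ + R = [78]
K = P̄·Hᵀ·S⁻¹ = [23/39; 10/13]
x' = x̄ + K·y = [6/13, 18/13]
P' = (I − K·H)·P̄ = [1360/39 242/13; 242/13 141/13]

x' = [6/13, 18/13]
P' = [1360/39 242/13; 242/13 141/13]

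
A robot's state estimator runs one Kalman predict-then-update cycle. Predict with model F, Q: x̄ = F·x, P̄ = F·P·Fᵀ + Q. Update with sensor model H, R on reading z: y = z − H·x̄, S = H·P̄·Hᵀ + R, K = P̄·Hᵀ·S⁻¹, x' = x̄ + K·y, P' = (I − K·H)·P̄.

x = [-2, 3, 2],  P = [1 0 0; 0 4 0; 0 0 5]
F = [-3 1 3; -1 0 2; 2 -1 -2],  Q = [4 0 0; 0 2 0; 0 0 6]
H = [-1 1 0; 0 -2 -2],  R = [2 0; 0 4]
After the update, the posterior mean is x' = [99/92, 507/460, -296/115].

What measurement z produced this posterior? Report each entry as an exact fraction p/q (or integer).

z = [1, 3]

x̄ = F·x = [15, 6, -11]
P̄ = F·P·Fᵀ + Q = [62 33 -40; 33 23 -22; -40 -22 34]
S = H·P̄·Hᵀ + R = [21 -16; -16 56]
K = P̄·Hᵀ·S⁻¹ = [-35/23 -17/92; -74/115 -101/460; 78/115 -27/115]
x' − x̄ = [-1281/92, -2253/460, 969/115] = K·y
y = (KᵀK)⁻¹·Kᵀ·(x' − x̄) = [10, -7]
z = y + H·x̄ = [10, -7] + [-9, 10] = [1, 3]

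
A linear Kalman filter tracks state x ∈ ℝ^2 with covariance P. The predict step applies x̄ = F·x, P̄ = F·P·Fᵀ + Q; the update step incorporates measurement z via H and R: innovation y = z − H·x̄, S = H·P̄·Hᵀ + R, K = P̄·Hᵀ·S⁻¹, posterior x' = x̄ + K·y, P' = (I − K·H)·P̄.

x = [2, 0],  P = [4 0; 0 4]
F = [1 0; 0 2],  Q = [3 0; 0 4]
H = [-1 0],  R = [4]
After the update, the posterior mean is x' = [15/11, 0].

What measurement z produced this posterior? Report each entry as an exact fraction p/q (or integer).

x̄ = F·x = [2, 0]
P̄ = F·P·Fᵀ + Q = [7 0; 0 20]
S = H·P̄·Hᵀ + R = [11]
K = P̄·Hᵀ·S⁻¹ = [-7/11; 0]
x' − x̄ = [-7/11, 0] = K·y
y = (KᵀK)⁻¹·Kᵀ·(x' − x̄) = [1]
z = y + H·x̄ = [1] + [-2] = [-1]

z = [-1]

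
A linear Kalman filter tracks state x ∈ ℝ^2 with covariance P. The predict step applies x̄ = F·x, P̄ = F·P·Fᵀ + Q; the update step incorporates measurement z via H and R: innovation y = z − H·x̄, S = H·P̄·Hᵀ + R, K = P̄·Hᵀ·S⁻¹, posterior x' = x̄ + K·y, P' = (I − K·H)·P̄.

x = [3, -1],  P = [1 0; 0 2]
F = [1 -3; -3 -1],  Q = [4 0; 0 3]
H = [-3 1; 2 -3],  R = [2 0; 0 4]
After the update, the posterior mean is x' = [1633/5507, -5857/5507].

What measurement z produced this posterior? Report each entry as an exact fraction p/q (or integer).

z = [-2, 3]

x̄ = F·x = [6, -8]
P̄ = F·P·Fᵀ + Q = [23 3; 3 14]
S = H·P̄·Hᵀ + R = [205 -147; -147 186]
K = P̄·Hᵀ·S⁻¹ = [-2279/5507 -2117/16521; -1454/5507 -2215/5507]
x' − x̄ = [-31409/5507, 38199/5507] = K·y
y = (KᵀK)⁻¹·Kᵀ·(x' − x̄) = [24, -33]
z = y + H·x̄ = [24, -33] + [-26, 36] = [-2, 3]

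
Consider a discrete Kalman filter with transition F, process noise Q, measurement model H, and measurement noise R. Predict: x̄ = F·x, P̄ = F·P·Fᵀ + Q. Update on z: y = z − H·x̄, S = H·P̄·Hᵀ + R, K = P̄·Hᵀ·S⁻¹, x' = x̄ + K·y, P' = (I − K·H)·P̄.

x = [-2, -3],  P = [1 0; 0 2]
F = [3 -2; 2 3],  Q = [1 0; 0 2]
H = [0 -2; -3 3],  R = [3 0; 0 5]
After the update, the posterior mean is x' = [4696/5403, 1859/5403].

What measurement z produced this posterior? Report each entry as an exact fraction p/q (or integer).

x̄ = F·x = [0, -13]
P̄ = F·P·Fᵀ + Q = [18 -6; -6 24]
S = H·P̄·Hᵀ + R = [99 -180; -180 491]
K = P̄·Hᵀ·S⁻¹ = [-2356/5403 -552/1801; -2456/5403 30/1801]
x' − x̄ = [4696/5403, 72098/5403] = K·y
y = (KᵀK)⁻¹·Kᵀ·(x' − x̄) = [-28, 37]
z = y + H·x̄ = [-28, 37] + [26, -39] = [-2, -2]

z = [-2, -2]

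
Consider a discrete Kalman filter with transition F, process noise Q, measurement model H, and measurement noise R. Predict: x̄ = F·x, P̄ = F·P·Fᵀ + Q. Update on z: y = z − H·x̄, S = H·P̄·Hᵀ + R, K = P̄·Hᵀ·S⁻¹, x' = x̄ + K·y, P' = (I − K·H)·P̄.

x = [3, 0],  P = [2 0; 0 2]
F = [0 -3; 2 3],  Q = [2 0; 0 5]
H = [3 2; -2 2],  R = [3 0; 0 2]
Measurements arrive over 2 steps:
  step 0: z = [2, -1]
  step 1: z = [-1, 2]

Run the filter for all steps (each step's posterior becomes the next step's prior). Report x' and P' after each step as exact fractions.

step 0: x̄ = F·x = [0, 6]
step 0: P̄ = F·P·Fᵀ + Q = [20 -18; -18 31]
step 0: y = z − H·x̄ = [-10, -13]
step 0: S = H·P̄·Hᵀ + R = [91 -32; -32 350]
step 0: K = P̄·Hᵀ·S⁻¹ = [2984/15413 -3074/15413; 2968/15413 4587/15413]
step 0: x' = x̄ + K·y = [10122/15413, 3167/15413]
step 0: P' = (I − K·H)·P̄ = [3020/15413 -54/15413; -54/15413 4533/15413]
step 1: x̄ = F·x = [-9501/15413, 29745/15413]
step 1: P̄ = F·P·Fᵀ + Q = [71623/15413 -40473/15413; -40473/15413 129294/15413]
step 1: y = z − H·x̄ = [-46400/15413, -47666/15413]
step 1: S = H·P̄·Hᵀ + R = [722346/15413 6492/15413; 6492/15413 1158278/15413]
step 1: K = P̄·Hᵀ·S⁻¹ = [1693111/9046858 -880283/4523429; 1694193/9046858 1321236/4523429]
step 1: x' = x̄ + K·y = [-2614527/4523429, 2093433/4523429]
step 1: P' = (I − K·H)·P̄ = [1720093/9046858 -40473/9046858; -40473/9046858 2601999/9046858]

step 0: x' = [10122/15413, 3167/15413], P' = [3020/15413 -54/15413; -54/15413 4533/15413]
step 1: x' = [-2614527/4523429, 2093433/4523429], P' = [1720093/9046858 -40473/9046858; -40473/9046858 2601999/9046858]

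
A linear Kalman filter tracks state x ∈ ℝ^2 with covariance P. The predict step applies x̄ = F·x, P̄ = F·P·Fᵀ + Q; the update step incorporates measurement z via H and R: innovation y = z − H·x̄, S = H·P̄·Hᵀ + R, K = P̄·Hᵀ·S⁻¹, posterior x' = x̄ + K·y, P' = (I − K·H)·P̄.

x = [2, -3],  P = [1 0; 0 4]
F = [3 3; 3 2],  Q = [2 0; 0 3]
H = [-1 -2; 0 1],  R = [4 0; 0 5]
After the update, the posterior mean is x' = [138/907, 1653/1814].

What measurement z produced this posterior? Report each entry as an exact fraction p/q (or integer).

x̄ = F·x = [-3, 0]
P̄ = F·P·Fᵀ + Q = [47 33; 33 28]
S = H·P̄·Hᵀ + R = [295 -89; -89 33]
K = P̄·Hᵀ·S⁻¹ = [-396/907 -161/907; -445/1814 339/1814]
x' − x̄ = [2859/907, 1653/1814] = K·y
y = (KᵀK)⁻¹·Kᵀ·(x' − x̄) = [-6, -3]
z = y + H·x̄ = [-6, -3] + [3, 0] = [-3, -3]

z = [-3, -3]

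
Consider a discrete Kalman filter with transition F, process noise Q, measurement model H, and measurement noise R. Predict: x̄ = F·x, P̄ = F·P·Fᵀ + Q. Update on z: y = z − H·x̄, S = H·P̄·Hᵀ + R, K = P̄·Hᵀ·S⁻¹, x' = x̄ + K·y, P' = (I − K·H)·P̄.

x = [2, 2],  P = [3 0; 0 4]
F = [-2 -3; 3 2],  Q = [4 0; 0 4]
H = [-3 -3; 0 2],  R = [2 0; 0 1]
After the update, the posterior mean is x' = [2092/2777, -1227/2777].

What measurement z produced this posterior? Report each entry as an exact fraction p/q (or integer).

x̄ = F·x = [-10, 10]
P̄ = F·P·Fᵀ + Q = [52 -42; -42 47]
S = H·P̄·Hᵀ + R = [137 -30; -30 189]
K = P̄·Hᵀ·S⁻¹ = [-910/2777 -4136/8331; -5/8331 12428/24993]
x' − x̄ = [29862/2777, -28997/2777] = K·y
y = (KᵀK)⁻¹·Kᵀ·(x' − x̄) = [-1, -21]
z = y + H·x̄ = [-1, -21] + [0, 20] = [-1, -1]

z = [-1, -1]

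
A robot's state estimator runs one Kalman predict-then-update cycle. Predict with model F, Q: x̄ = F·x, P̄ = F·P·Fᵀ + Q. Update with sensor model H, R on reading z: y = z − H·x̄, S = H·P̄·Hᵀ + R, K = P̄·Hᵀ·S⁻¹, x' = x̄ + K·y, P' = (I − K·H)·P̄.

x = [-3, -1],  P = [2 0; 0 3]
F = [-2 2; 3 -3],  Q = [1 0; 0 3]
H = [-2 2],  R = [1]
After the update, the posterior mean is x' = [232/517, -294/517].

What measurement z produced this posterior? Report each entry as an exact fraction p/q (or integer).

z = [-2]

x̄ = F·x = [4, -6]
P̄ = F·P·Fᵀ + Q = [21 -30; -30 48]
S = H·P̄·Hᵀ + R = [517]
K = P̄·Hᵀ·S⁻¹ = [-102/517; 156/517]
x' − x̄ = [-1836/517, 2808/517] = K·y
y = (KᵀK)⁻¹·Kᵀ·(x' − x̄) = [18]
z = y + H·x̄ = [18] + [-20] = [-2]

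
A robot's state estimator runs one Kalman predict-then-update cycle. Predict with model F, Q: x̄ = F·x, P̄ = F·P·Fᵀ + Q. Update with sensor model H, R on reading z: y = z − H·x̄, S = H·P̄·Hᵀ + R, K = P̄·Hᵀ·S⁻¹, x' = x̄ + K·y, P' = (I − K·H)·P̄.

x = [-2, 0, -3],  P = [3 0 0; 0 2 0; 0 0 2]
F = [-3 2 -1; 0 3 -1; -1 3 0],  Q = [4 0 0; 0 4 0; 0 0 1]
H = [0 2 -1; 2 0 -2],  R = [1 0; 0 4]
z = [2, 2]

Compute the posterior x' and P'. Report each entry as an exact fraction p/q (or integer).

x' = [2343/985, 1559/985, 1062/985]
P' = [18547/985 8926/985 17558/985; 8926/985 4768/985 8904/985; 17558/985 8904/985 17507/985]

x̄ = F·x = [9, 3, 2]
P̄ = F·P·Fᵀ + Q = [41 14 21; 14 24 18; 21 18 22]
y = z − H·x̄ = [-2, -12]
S = H·P̄·Hᵀ + R = [47 -14; -14 88]
K = P̄·Hᵀ·S⁻¹ = [294/985 989/1970; 632/985 11/985; 301/985 51/1970]
x' = x̄ + K·y = [2343/985, 1559/985, 1062/985]
P' = (I − K·H)·P̄ = [18547/985 8926/985 17558/985; 8926/985 4768/985 8904/985; 17558/985 8904/985 17507/985]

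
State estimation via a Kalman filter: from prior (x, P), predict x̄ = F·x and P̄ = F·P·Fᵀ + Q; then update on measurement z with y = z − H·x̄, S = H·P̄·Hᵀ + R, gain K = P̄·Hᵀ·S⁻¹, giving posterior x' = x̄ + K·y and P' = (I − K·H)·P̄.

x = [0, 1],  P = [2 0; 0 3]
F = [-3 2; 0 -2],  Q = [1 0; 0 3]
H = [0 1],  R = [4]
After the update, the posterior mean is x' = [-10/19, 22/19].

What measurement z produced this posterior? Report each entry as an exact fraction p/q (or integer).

x̄ = F·x = [2, -2]
P̄ = F·P·Fᵀ + Q = [31 -12; -12 15]
S = H·P̄·Hᵀ + R = [19]
K = P̄·Hᵀ·S⁻¹ = [-12/19; 15/19]
x' − x̄ = [-48/19, 60/19] = K·y
y = (KᵀK)⁻¹·Kᵀ·(x' − x̄) = [4]
z = y + H·x̄ = [4] + [-2] = [2]

z = [2]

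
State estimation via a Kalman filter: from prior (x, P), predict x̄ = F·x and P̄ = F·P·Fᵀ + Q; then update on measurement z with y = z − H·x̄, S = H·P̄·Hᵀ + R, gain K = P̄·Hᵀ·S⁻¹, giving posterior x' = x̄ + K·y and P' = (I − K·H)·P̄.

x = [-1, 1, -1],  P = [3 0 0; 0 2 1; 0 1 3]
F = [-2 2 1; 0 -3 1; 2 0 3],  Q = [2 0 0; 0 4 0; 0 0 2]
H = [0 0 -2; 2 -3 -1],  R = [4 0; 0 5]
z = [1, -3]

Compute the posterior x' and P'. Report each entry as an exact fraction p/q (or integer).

x' = [-3474/2471, 113/706, -1389/2471]
P' = [25192/2471 2245/353 614/2471; 2245/353 1625/353 -55/353; 614/2471 -55/353 344/353]

x̄ = F·x = [3, -4, -5]
P̄ = F·P·Fᵀ + Q = [29 -10 3; -10 19 0; 3 0 41]
y = z − H·x̄ = [-9, -26]
S = H·P̄·Hᵀ + R = [168 70; 70 441]
K = P̄·Hᵀ·S⁻¹ = [-307/2471 75/353; 55/706 -66/353; -172/353 -5/2471]
x' = x̄ + K·y = [-3474/2471, 113/706, -1389/2471]
P' = (I − K·H)·P̄ = [25192/2471 2245/353 614/2471; 2245/353 1625/353 -55/353; 614/2471 -55/353 344/353]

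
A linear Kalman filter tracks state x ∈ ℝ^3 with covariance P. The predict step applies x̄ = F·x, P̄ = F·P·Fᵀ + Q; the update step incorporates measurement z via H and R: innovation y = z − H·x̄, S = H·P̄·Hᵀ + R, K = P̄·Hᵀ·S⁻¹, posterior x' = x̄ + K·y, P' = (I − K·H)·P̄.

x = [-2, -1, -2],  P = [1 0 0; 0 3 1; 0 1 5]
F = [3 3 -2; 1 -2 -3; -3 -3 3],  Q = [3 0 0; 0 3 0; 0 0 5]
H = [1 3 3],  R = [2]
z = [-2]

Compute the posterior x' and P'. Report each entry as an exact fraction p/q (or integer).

x' = [-553/293, -18/293, 15/293]
P' = [10883/293 8554/293 -12207/293; 8554/293 10437/293 -13239/293; -12207/293 -13239/293 17332/293]

x̄ = F·x = [-5, 6, 3]
P̄ = F·P·Fᵀ + Q = [47 10 -51; 10 73 -27; -51 -27 68]
y = z − H·x̄ = [-24]
S = H·P̄·Hᵀ + R = [586]
K = P̄·Hᵀ·S⁻¹ = [-38/293; 74/293; 36/293]
x' = x̄ + K·y = [-553/293, -18/293, 15/293]
P' = (I − K·H)·P̄ = [10883/293 8554/293 -12207/293; 8554/293 10437/293 -13239/293; -12207/293 -13239/293 17332/293]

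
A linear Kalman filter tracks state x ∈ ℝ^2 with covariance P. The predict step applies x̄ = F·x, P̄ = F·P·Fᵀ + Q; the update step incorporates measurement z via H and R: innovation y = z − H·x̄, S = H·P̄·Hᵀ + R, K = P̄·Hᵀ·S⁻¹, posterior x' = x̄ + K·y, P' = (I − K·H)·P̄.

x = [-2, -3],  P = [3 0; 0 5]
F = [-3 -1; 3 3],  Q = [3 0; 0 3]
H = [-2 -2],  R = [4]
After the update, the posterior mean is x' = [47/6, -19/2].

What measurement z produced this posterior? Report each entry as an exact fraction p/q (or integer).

z = [3]

x̄ = F·x = [9, -15]
P̄ = F·P·Fᵀ + Q = [35 -42; -42 75]
S = H·P̄·Hᵀ + R = [108]
K = P̄·Hᵀ·S⁻¹ = [7/54; -11/18]
x' − x̄ = [-7/6, 11/2] = K·y
y = (KᵀK)⁻¹·Kᵀ·(x' − x̄) = [-9]
z = y + H·x̄ = [-9] + [12] = [3]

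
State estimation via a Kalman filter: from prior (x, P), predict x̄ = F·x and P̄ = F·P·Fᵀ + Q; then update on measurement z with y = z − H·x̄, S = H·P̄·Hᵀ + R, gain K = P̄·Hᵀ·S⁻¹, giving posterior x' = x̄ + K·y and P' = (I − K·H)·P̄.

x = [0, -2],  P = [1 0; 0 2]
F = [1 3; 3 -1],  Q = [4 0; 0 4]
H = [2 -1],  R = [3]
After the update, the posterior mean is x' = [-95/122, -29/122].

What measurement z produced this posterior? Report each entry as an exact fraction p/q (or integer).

x̄ = F·x = [-6, 2]
P̄ = F·P·Fᵀ + Q = [23 -3; -3 15]
S = H·P̄·Hᵀ + R = [122]
K = P̄·Hᵀ·S⁻¹ = [49/122; -21/122]
x' − x̄ = [637/122, -273/122] = K·y
y = (KᵀK)⁻¹·Kᵀ·(x' − x̄) = [13]
z = y + H·x̄ = [13] + [-14] = [-1]

z = [-1]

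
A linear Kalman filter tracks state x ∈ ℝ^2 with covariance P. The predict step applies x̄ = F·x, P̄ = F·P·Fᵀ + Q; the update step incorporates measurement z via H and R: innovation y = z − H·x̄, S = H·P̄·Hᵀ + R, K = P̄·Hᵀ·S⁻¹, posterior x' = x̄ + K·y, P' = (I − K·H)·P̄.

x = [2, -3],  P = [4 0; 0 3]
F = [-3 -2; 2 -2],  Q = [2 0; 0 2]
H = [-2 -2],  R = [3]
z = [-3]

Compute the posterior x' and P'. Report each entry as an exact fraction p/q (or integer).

x' = [-1292/227, 1658/227]
P' = [5574/227 -5460/227; -5460/227 5514/227]

x̄ = F·x = [0, 10]
P̄ = F·P·Fᵀ + Q = [50 -12; -12 30]
y = z − H·x̄ = [17]
S = H·P̄·Hᵀ + R = [227]
K = P̄·Hᵀ·S⁻¹ = [-76/227; -36/227]
x' = x̄ + K·y = [-1292/227, 1658/227]
P' = (I − K·H)·P̄ = [5574/227 -5460/227; -5460/227 5514/227]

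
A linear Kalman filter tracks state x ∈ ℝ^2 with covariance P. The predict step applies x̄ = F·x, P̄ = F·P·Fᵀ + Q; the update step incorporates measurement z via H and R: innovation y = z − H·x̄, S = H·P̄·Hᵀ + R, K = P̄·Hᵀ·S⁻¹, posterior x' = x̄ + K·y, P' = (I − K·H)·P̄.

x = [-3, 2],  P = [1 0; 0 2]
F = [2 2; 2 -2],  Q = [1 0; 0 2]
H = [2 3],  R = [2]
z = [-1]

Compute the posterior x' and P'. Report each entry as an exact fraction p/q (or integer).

x' = [3/2, -3/2]
P' = [380/33 -251/33; -251/33 173/33]

x̄ = F·x = [-2, -10]
P̄ = F·P·Fᵀ + Q = [13 -4; -4 14]
y = z − H·x̄ = [33]
S = H·P̄·Hᵀ + R = [132]
K = P̄·Hᵀ·S⁻¹ = [7/66; 17/66]
x' = x̄ + K·y = [3/2, -3/2]
P' = (I − K·H)·P̄ = [380/33 -251/33; -251/33 173/33]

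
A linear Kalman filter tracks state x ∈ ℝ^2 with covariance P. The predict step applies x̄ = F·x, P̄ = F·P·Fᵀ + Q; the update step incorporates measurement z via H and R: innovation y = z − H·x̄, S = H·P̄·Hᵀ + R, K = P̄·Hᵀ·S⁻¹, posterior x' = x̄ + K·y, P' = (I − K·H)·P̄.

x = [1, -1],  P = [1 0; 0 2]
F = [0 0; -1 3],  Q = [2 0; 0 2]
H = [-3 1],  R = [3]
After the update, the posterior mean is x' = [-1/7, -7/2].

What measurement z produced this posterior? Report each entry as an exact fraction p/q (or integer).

z = [-3]

x̄ = F·x = [0, -4]
P̄ = F·P·Fᵀ + Q = [2 0; 0 21]
S = H·P̄·Hᵀ + R = [42]
K = P̄·Hᵀ·S⁻¹ = [-1/7; 1/2]
x' − x̄ = [-1/7, 1/2] = K·y
y = (KᵀK)⁻¹·Kᵀ·(x' − x̄) = [1]
z = y + H·x̄ = [1] + [-4] = [-3]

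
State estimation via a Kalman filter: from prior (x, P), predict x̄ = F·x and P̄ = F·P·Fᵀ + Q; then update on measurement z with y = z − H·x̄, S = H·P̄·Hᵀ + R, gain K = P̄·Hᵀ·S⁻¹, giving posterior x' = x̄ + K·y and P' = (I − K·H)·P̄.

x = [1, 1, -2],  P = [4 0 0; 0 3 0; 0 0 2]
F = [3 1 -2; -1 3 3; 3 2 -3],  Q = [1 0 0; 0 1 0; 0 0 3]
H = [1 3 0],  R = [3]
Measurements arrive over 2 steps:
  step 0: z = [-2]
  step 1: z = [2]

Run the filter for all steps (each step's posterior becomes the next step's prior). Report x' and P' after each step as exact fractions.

step 0: x' = [1098/137, -458/137, 1519/137], P' = [6573/137 -2190/137 7380/137; -2190/137 775/137 -2454/137; 7380/137 -2454/137 9345/137]
step 1: x' = [-70403/64542, 34211/32271, -877675/193626], P' = [871393/21514 -145330/10757 1446419/64542; -145330/10757 52054/10757 -249770/32271; 1446419/64542 -249770/32271 4279225/193626]

step 0: x̄ = F·x = [8, -4, 11]
step 0: P̄ = F·P·Fᵀ + Q = [48 -15 54; -15 50 -12; 54 -12 69]
step 0: y = z − H·x̄ = [2]
step 0: S = H·P̄·Hᵀ + R = [411]
step 0: K = P̄·Hᵀ·S⁻¹ = [1/137; 45/137; 6/137]
step 0: x' = x̄ + K·y = [1098/137, -458/137, 1519/137]
step 0: P' = (I − K·H)·P̄ = [6573/137 -2190/137 7380/137; -2190/137 775/137 -2454/137; 7380/137 -2454/137 9345/137]
step 1: x̄ = F·x = [-202/137, 2085/137, -2179/137]
step 1: P̄ = F·P·Fᵀ + Q = [5565/137 -2442/137 3545/137; -2442/137 22478/137 -18582/137; 3545/137 -18582/137 17101/137]
step 1: y = z − H·x̄ = [-5779/137]
step 1: S = H·P̄·Hᵀ + R = [193626/137]
step 1: K = P̄·Hᵀ·S⁻¹ = [-587/64542; 10832/32271; -52201/193626]
step 1: x' = x̄ + K·y = [-70403/64542, 34211/32271, -877675/193626]
step 1: P' = (I − K·H)·P̄ = [871393/21514 -145330/10757 1446419/64542; -145330/10757 52054/10757 -249770/32271; 1446419/64542 -249770/32271 4279225/193626]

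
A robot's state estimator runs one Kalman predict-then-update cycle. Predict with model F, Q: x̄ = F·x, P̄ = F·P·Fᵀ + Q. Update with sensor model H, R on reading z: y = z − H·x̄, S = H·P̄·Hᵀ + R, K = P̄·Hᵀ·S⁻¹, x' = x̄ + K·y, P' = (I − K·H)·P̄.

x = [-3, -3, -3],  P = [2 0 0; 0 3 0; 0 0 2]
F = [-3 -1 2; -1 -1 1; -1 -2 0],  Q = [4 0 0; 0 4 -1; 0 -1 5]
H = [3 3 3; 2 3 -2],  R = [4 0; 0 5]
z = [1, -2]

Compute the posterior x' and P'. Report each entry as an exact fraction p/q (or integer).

x̄ = F·x = [6, 3, 9]
P̄ = F·P·Fᵀ + Q = [33 13 12; 13 11 7; 12 7 19]
y = z − H·x̄ = [-53, -5]
S = H·P̄·Hᵀ + R = [1147 399; 399 288]
K = P̄·Hᵀ·S⁻¹ = [1977/19015 2609/19015; 981/19015 1612/19015; 10013/57045 -37457/171135]
x' = x̄ + K·y = [-3736/19015, -3008/19015, 135433/171135]
P' = (I − K·H)·P̄ = [72168/19015 -54071/19015 -15461/19015; -54071/19015 45392/19015 9987/19015; -15461/19015 9987/19015 89318/171135]

x' = [-3736/19015, -3008/19015, 135433/171135]
P' = [72168/19015 -54071/19015 -15461/19015; -54071/19015 45392/19015 9987/19015; -15461/19015 9987/19015 89318/171135]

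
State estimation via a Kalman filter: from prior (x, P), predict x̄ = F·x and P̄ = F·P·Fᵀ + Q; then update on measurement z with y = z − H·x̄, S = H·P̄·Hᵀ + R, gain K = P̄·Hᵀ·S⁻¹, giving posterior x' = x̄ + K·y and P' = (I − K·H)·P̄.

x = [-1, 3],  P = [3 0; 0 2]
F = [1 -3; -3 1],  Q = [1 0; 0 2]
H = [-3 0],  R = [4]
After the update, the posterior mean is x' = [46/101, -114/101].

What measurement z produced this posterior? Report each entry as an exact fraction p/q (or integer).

x̄ = F·x = [-10, 6]
P̄ = F·P·Fᵀ + Q = [22 -15; -15 31]
S = H·P̄·Hᵀ + R = [202]
K = P̄·Hᵀ·S⁻¹ = [-33/101; 45/202]
x' − x̄ = [1056/101, -720/101] = K·y
y = (KᵀK)⁻¹·Kᵀ·(x' − x̄) = [-32]
z = y + H·x̄ = [-32] + [30] = [-2]

z = [-2]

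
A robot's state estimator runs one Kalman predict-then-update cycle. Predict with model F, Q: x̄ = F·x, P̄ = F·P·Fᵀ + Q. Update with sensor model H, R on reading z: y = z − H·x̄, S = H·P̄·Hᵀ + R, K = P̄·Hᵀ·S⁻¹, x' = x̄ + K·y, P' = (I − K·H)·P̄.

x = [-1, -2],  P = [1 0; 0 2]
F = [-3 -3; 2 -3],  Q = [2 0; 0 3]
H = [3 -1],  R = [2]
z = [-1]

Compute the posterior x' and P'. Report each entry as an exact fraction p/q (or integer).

x' = [2/3, 25/9]
P' = [71/24 589/72; 589/72 5279/216]

x̄ = F·x = [9, 4]
P̄ = F·P·Fᵀ + Q = [29 12; 12 25]
y = z − H·x̄ = [-24]
S = H·P̄·Hᵀ + R = [216]
K = P̄·Hᵀ·S⁻¹ = [25/72; 11/216]
x' = x̄ + K·y = [2/3, 25/9]
P' = (I − K·H)·P̄ = [71/24 589/72; 589/72 5279/216]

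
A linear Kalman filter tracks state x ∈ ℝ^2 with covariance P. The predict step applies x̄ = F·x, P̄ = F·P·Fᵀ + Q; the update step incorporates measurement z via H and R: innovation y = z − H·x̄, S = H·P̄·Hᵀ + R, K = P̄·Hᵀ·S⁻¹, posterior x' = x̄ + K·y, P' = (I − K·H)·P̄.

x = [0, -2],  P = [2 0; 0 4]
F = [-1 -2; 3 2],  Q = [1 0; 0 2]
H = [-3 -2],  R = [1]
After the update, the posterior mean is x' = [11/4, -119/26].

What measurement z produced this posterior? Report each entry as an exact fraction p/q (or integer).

z = [1]

x̄ = F·x = [4, -4]
P̄ = F·P·Fᵀ + Q = [19 -22; -22 36]
S = H·P̄·Hᵀ + R = [52]
K = P̄·Hᵀ·S⁻¹ = [-1/4; -3/26]
x' − x̄ = [-5/4, -15/26] = K·y
y = (KᵀK)⁻¹·Kᵀ·(x' − x̄) = [5]
z = y + H·x̄ = [5] + [-4] = [1]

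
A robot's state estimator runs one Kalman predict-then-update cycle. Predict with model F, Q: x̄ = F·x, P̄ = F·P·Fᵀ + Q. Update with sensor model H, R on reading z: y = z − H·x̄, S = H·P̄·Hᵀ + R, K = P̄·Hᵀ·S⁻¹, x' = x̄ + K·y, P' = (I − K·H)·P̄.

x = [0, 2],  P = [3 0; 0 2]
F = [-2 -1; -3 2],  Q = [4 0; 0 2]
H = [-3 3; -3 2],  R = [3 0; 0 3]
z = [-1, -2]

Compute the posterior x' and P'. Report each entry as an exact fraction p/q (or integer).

x̄ = F·x = [-2, 4]
P̄ = F·P·Fᵀ + Q = [18 14; 14 37]
y = z − H·x̄ = [-19, -16]
S = H·P̄·Hᵀ + R = [246 174; 174 145]
K = P̄·Hᵀ·S⁻¹ = [16/31 -718/899; 51/62 -689/899]
x' = x̄ + K·y = [874/899, 1139/1798]
P' = (I − K·H)·P̄ = [3082/899 3546/899; 3546/899 8571/1798]

x' = [874/899, 1139/1798]
P' = [3082/899 3546/899; 3546/899 8571/1798]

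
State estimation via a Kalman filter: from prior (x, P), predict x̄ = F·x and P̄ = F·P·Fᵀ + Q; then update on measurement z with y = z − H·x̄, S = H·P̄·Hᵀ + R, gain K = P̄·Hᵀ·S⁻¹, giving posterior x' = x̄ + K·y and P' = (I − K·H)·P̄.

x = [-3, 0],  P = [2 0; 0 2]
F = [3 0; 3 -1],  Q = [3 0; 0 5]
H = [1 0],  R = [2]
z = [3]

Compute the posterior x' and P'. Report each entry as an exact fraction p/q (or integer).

x̄ = F·x = [-9, -9]
P̄ = F·P·Fᵀ + Q = [21 18; 18 25]
y = z − H·x̄ = [12]
S = H·P̄·Hᵀ + R = [23]
K = P̄·Hᵀ·S⁻¹ = [21/23; 18/23]
x' = x̄ + K·y = [45/23, 9/23]
P' = (I − K·H)·P̄ = [42/23 36/23; 36/23 251/23]

x' = [45/23, 9/23]
P' = [42/23 36/23; 36/23 251/23]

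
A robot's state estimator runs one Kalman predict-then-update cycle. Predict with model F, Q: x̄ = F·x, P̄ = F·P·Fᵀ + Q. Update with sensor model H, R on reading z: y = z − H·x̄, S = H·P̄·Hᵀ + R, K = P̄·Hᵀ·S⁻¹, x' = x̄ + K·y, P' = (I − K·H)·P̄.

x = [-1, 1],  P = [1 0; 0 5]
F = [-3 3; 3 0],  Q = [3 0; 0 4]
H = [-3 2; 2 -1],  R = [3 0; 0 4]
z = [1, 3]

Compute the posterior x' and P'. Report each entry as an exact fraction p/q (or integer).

x̄ = F·x = [6, -3]
P̄ = F·P·Fᵀ + Q = [57 -9; -9 13]
y = z − H·x̄ = [25, -12]
S = H·P̄·Hᵀ + R = [676 -431; -431 281]
K = P̄·Hᵀ·S⁻¹ = [-96/4195 1689/4195; 1532/4195 1887/4195]
x' = x̄ + K·y = [2502/4195, 3071/4195]
P' = (I − K·H)·P̄ = [13224/4195 19692/4195; 19692/4195 31836/4195]

x' = [2502/4195, 3071/4195]
P' = [13224/4195 19692/4195; 19692/4195 31836/4195]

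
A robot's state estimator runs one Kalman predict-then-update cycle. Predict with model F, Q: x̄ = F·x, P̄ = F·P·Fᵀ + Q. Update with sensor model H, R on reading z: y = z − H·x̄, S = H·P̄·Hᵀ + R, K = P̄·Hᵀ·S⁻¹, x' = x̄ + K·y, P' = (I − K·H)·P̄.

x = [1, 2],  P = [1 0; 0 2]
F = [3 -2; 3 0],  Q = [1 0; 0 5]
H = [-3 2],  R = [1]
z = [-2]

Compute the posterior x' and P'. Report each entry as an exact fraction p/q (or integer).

x' = [95/37, 322/111]
P' = [234/37 345/37; 345/37 1553/111]

x̄ = F·x = [-1, 3]
P̄ = F·P·Fᵀ + Q = [18 9; 9 14]
y = z − H·x̄ = [-11]
S = H·P̄·Hᵀ + R = [111]
K = P̄·Hᵀ·S⁻¹ = [-12/37; 1/111]
x' = x̄ + K·y = [95/37, 322/111]
P' = (I − K·H)·P̄ = [234/37 345/37; 345/37 1553/111]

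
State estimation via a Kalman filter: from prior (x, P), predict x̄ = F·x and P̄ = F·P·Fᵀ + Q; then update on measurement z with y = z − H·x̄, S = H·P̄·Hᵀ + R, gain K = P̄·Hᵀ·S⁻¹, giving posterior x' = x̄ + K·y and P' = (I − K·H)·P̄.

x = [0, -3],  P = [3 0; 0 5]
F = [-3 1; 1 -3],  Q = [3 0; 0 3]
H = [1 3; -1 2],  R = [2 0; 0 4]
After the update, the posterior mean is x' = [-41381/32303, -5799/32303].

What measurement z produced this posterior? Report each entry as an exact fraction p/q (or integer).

z = [-2, 1]

x̄ = F·x = [-3, 9]
P̄ = F·P·Fᵀ + Q = [35 -24; -24 51]
S = H·P̄·Hᵀ + R = [352 295; 295 339]
K = P̄·Hᵀ·S⁻¹ = [11942/32303 -18301/32303; 6561/32303 6297/32303]
x' − x̄ = [55528/32303, -296526/32303] = K·y
y = (KᵀK)⁻¹·Kᵀ·(x' − x̄) = [-26, -20]
z = y + H·x̄ = [-26, -20] + [24, 21] = [-2, 1]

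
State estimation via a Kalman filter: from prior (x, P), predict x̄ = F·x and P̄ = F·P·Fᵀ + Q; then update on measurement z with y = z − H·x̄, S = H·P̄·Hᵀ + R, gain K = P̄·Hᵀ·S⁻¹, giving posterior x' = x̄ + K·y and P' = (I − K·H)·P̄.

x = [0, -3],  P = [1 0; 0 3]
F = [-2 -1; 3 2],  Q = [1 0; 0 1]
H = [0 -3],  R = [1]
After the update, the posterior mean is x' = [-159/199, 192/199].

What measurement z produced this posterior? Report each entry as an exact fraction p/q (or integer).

x̄ = F·x = [3, -6]
P̄ = F·P·Fᵀ + Q = [8 -12; -12 22]
S = H·P̄·Hᵀ + R = [199]
K = P̄·Hᵀ·S⁻¹ = [36/199; -66/199]
x' − x̄ = [-756/199, 1386/199] = K·y
y = (KᵀK)⁻¹·Kᵀ·(x' − x̄) = [-21]
z = y + H·x̄ = [-21] + [18] = [-3]

z = [-3]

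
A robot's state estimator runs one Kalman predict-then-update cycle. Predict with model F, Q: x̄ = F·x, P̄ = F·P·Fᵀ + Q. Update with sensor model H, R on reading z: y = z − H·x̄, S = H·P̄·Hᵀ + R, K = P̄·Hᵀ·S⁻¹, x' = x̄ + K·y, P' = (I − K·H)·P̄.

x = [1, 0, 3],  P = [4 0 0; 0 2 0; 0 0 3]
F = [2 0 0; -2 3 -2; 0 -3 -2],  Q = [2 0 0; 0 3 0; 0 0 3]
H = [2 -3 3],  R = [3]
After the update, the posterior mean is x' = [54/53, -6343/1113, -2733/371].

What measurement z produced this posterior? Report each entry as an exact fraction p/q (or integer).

x̄ = F·x = [2, -8, -6]
P̄ = F·P·Fᵀ + Q = [18 -16 0; -16 49 -6; 0 -6 33]
S = H·P̄·Hᵀ + R = [1113]
K = P̄·Hᵀ·S⁻¹ = [4/53; -197/1113; 39/371]
x' − x̄ = [-52/53, 2561/1113, -507/371] = K·y
y = (KᵀK)⁻¹·Kᵀ·(x' − x̄) = [-13]
z = y + H·x̄ = [-13] + [10] = [-3]

z = [-3]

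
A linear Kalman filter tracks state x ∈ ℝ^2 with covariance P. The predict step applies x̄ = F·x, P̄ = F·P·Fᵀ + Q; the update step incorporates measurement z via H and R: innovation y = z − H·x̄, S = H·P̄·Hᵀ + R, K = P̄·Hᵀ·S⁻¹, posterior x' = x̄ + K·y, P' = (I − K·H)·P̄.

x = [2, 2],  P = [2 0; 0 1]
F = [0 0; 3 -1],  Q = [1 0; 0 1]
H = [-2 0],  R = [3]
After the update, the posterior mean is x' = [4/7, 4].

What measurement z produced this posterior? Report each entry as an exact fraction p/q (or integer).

z = [-2]

x̄ = F·x = [0, 4]
P̄ = F·P·Fᵀ + Q = [1 0; 0 20]
S = H·P̄·Hᵀ + R = [7]
K = P̄·Hᵀ·S⁻¹ = [-2/7; 0]
x' − x̄ = [4/7, 0] = K·y
y = (KᵀK)⁻¹·Kᵀ·(x' − x̄) = [-2]
z = y + H·x̄ = [-2] + [0] = [-2]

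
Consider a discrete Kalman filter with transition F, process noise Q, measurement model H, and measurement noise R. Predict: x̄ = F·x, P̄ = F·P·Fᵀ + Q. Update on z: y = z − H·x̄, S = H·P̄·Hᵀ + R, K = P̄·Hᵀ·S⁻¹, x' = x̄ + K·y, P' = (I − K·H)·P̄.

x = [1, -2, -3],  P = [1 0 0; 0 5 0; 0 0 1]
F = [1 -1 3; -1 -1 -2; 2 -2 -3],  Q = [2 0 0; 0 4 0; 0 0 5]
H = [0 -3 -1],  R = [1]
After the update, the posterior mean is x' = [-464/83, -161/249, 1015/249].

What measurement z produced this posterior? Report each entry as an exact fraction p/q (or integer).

x̄ = F·x = [-6, 7, 15]
P̄ = F·P·Fᵀ + Q = [17 -2 3; -2 14 14; 3 14 38]
S = H·P̄·Hᵀ + R = [249]
K = P̄·Hᵀ·S⁻¹ = [1/83; -56/249; -80/249]
x' − x̄ = [34/83, -1904/249, -2720/249] = K·y
y = (KᵀK)⁻¹·Kᵀ·(x' − x̄) = [34]
z = y + H·x̄ = [34] + [-36] = [-2]

z = [-2]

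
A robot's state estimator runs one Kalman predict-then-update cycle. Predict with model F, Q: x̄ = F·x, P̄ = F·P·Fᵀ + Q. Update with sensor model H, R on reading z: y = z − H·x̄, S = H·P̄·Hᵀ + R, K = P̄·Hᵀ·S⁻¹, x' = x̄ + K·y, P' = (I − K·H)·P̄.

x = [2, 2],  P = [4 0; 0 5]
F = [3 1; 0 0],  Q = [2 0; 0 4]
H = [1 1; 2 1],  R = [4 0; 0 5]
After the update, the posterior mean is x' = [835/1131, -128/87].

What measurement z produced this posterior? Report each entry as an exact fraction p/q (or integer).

x̄ = F·x = [8, 0]
P̄ = F·P·Fᵀ + Q = [43 0; 0 4]
S = H·P̄·Hᵀ + R = [51 90; 90 181]
K = P̄·Hᵀ·S⁻¹ = [43/1131 172/377; 28/87 -4/29]
x' − x̄ = [-8213/1131, -128/87] = K·y
y = (KᵀK)⁻¹·Kᵀ·(x' − x̄) = [-11, -15]
z = y + H·x̄ = [-11, -15] + [8, 16] = [-3, 1]

z = [-3, 1]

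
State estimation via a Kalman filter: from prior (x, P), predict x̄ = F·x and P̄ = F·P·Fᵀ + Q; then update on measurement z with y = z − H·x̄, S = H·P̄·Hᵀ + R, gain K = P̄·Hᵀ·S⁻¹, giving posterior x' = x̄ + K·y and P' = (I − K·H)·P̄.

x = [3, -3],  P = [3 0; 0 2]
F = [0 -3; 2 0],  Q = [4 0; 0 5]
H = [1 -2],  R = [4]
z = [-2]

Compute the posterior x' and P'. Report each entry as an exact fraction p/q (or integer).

x̄ = F·x = [9, 6]
P̄ = F·P·Fᵀ + Q = [22 0; 0 17]
y = z − H·x̄ = [1]
S = H·P̄·Hᵀ + R = [94]
K = P̄·Hᵀ·S⁻¹ = [11/47; -17/47]
x' = x̄ + K·y = [434/47, 265/47]
P' = (I − K·H)·P̄ = [792/47 374/47; 374/47 221/47]

x' = [434/47, 265/47]
P' = [792/47 374/47; 374/47 221/47]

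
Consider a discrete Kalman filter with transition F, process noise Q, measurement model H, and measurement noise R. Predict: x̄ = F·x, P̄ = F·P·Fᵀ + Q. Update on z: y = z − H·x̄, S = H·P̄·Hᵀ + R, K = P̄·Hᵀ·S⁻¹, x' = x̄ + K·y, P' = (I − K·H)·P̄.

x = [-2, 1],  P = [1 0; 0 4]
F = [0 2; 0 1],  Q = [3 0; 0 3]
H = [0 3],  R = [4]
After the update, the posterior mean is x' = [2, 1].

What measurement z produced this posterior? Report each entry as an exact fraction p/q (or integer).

x̄ = F·x = [2, 1]
P̄ = F·P·Fᵀ + Q = [19 8; 8 7]
S = H·P̄·Hᵀ + R = [67]
K = P̄·Hᵀ·S⁻¹ = [24/67; 21/67]
x' − x̄ = [0, 0] = K·y
y = (KᵀK)⁻¹·Kᵀ·(x' − x̄) = [0]
z = y + H·x̄ = [0] + [3] = [3]

z = [3]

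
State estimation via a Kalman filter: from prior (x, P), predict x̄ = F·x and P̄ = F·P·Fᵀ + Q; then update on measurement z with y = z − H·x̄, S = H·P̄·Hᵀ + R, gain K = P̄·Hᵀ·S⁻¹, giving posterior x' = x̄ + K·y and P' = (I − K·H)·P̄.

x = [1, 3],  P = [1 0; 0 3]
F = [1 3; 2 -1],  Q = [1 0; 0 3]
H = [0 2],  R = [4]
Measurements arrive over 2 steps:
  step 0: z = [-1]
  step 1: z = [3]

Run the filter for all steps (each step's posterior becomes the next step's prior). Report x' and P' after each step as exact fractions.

step 0: x' = [213/22, -6/11], P' = [270/11 -7/11; -7/11 10/11]
step 1: x' = [1209/2324, 3891/2324], P' = [14243/1162 475/1162; 475/1162 1151/1162]

step 0: x̄ = F·x = [10, -1]
step 0: P̄ = F·P·Fᵀ + Q = [29 -7; -7 10]
step 0: y = z − H·x̄ = [1]
step 0: S = H·P̄·Hᵀ + R = [44]
step 0: K = P̄·Hᵀ·S⁻¹ = [-7/22; 5/11]
step 0: x' = x̄ + K·y = [213/22, -6/11]
step 0: P' = (I − K·H)·P̄ = [270/11 -7/11; -7/11 10/11]
step 1: x̄ = F·x = [177/22, 219/11]
step 1: P̄ = F·P·Fᵀ + Q = [329/11 475/11; 475/11 1151/11]
step 1: y = z − H·x̄ = [-405/11]
step 1: S = H·P̄·Hᵀ + R = [4648/11]
step 1: K = P̄·Hᵀ·S⁻¹ = [475/2324; 1151/2324]
step 1: x' = x̄ + K·y = [1209/2324, 3891/2324]
step 1: P' = (I − K·H)·P̄ = [14243/1162 475/1162; 475/1162 1151/1162]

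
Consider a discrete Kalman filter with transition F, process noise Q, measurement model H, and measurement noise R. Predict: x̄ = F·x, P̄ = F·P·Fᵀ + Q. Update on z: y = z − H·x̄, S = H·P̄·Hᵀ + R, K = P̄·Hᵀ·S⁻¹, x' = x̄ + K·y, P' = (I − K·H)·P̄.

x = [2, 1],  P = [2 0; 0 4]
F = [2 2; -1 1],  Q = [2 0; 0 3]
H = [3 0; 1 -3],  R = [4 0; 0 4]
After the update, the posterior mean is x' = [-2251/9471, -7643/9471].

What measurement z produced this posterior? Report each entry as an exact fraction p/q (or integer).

z = [-1, 2]

x̄ = F·x = [6, -1]
P̄ = F·P·Fᵀ + Q = [26 4; 4 9]
S = H·P̄·Hᵀ + R = [238 42; 42 87]
K = P̄·Hᵀ·S⁻¹ = [1033/3157 4/1353; 335/3157 -427/1353]
x' − x̄ = [-59077/9471, 1828/9471] = K·y
y = (KᵀK)⁻¹·Kᵀ·(x' − x̄) = [-19, -7]
z = y + H·x̄ = [-19, -7] + [18, 9] = [-1, 2]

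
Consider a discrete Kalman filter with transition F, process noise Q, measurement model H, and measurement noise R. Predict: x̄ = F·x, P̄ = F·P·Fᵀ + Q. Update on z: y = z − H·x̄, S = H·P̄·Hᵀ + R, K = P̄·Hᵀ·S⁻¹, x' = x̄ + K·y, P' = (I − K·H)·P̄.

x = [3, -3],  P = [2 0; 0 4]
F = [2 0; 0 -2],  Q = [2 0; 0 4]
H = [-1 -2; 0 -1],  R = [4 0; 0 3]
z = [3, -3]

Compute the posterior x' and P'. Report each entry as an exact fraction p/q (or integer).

x̄ = F·x = [6, 6]
P̄ = F·P·Fᵀ + Q = [10 0; 0 20]
y = z − H·x̄ = [21, 3]
S = H·P̄·Hᵀ + R = [94 40; 40 23]
K = P̄·Hᵀ·S⁻¹ = [-115/281 200/281; -60/281 -140/281]
x' = x̄ + K·y = [-129/281, 6/281]
P' = (I − K·H)·P̄ = [1660/281 -600/281; -600/281 420/281]

x' = [-129/281, 6/281]
P' = [1660/281 -600/281; -600/281 420/281]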